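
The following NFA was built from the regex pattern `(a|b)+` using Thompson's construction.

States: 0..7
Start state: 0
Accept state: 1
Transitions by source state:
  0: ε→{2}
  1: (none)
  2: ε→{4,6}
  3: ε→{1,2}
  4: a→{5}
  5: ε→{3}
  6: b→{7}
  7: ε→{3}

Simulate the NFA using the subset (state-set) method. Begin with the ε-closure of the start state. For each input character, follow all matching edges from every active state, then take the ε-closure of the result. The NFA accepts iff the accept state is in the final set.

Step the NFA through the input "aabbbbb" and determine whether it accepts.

S₀ = ε-closure({0}) = {0,2,4,6}
'a' @ 1: {1,2,3,4,5,6}  ✓accept
'a' @ 2: {1,2,3,4,5,6}  ✓accept
'b' @ 3: {1,2,3,4,6,7}  ✓accept
'b' @ 4: {1,2,3,4,6,7}  ✓accept
'b' @ 5: {1,2,3,4,6,7}  ✓accept
'b' @ 6: {1,2,3,4,6,7}  ✓accept
'b' @ 7: {1,2,3,4,6,7}  ✓accept
end set {1,2,3,4,6,7} — state 1 in

Answer: ACCEPT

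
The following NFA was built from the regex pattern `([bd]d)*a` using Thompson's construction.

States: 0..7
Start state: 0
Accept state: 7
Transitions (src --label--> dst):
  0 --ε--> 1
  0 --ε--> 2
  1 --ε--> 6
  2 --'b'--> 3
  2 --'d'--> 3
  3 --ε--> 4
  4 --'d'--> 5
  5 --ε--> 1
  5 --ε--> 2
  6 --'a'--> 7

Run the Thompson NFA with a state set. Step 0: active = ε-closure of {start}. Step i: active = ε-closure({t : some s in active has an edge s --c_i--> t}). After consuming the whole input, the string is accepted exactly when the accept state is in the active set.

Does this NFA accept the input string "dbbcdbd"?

initial (ε-close {0}): {0,1,2,6}
'd' @ 1: {3,4}
'b' @ 2: {}  — dead — no transitions
rest 'bcdbd' ignored (set empty)
final: {}; accept 7 not in set

Answer: REJECT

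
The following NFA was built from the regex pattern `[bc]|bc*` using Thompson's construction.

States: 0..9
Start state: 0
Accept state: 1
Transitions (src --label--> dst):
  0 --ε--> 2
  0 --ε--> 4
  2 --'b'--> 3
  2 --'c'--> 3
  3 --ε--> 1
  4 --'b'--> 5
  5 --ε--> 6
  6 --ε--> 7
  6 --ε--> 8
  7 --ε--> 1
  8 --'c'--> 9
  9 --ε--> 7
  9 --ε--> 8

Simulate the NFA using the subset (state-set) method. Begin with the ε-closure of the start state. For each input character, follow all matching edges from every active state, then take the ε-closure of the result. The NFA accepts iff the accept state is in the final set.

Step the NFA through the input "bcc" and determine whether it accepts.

Answer: ACCEPT

Derivation:
S₀ = ε-closure({0}) = {0,2,4}
'b' @ 1: {1,3,5,6,7,8}  [accepting]
'c' @ 2: {1,7,8,9}  [accepting]
'c' @ 3: {1,7,8,9}  [accepting]
end set {1,7,8,9} — state 1 in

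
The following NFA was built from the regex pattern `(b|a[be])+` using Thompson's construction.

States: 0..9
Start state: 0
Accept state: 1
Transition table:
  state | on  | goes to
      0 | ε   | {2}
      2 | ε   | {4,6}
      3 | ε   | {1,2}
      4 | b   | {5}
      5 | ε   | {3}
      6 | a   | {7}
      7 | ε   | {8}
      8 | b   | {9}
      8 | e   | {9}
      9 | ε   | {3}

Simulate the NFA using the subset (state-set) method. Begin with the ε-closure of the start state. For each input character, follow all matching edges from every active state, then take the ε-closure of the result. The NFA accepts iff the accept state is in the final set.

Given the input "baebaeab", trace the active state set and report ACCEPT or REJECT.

start: ε-closure({0}) = {0,2,4,6}
'b' @ 1: {1,2,3,4,5,6}  [accepting]
'a' @ 2: {7,8}
'e' @ 3: {1,2,3,4,6,9}  [accepting]
'b' @ 4: {1,2,3,4,5,6}  [accepting]
'a' @ 5: {7,8}
'e' @ 6: {1,2,3,4,6,9}  [accepting]
'a' @ 7: {7,8}
'b' @ 8: {1,2,3,4,6,9}  [accepting]
end set {1,2,3,4,6,9} — state 1 in

Answer: ACCEPT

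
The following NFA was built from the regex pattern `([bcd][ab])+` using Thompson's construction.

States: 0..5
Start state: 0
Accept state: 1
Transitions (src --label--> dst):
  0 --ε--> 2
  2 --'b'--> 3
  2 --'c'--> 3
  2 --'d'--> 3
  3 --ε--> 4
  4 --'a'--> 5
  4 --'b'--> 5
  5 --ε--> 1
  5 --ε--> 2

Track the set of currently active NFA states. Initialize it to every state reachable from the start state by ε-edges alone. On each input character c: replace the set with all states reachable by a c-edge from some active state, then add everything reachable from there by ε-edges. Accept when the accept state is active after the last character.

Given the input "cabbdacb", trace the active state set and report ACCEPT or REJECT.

Answer: ACCEPT

Steps:
initial (ε-close {0}): {0,2}
'c' @ 1: {3,4}
'a' @ 2: {1,2,5}  [accepting]
'b' @ 3: {3,4}
'b' @ 4: {1,2,5}  [accepting]
'd' @ 5: {3,4}
'a' @ 6: {1,2,5}  [accepting]
'c' @ 7: {3,4}
'b' @ 8: {1,2,5}  [accepting]
end set {1,2,5} — state 1 in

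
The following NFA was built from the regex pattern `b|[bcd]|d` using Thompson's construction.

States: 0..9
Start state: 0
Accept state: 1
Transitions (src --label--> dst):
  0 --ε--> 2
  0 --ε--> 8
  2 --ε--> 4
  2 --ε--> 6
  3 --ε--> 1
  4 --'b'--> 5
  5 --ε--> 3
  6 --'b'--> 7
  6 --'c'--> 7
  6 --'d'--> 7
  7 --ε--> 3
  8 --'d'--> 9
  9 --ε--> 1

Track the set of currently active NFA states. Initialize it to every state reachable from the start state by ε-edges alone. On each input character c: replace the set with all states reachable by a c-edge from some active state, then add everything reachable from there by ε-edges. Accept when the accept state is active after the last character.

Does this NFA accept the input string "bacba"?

Answer: REJECT

Trace:
S₀ = ε-closure({0}) = {0,2,4,6,8}
'b' @ 1: {1,3,5,7}  [accepting]
'a' @ 2: {}  — dead — no transitions
rest 'cba' ignored (set empty)
after full input: {}  (accept=1 not in)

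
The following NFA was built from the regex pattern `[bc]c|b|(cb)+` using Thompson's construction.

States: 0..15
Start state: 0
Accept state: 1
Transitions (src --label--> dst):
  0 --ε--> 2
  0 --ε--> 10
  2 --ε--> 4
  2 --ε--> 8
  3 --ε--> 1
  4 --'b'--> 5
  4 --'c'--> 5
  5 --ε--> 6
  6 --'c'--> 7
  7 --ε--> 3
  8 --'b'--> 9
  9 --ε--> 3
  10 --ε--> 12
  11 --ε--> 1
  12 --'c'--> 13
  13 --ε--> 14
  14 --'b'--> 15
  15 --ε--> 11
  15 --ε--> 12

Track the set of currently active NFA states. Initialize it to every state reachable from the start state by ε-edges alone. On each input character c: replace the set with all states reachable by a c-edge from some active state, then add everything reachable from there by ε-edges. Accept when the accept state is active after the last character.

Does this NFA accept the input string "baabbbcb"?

S₀ = ε-closure({0}) = {0,2,4,8,10,12}
'b' @ 1: {1,3,5,6,9}  ✓accept
'a' @ 2: {}  — dead — no transitions
rest 'abbbcb' ignored (set empty)
end set {} — state 1 not in

Answer: REJECT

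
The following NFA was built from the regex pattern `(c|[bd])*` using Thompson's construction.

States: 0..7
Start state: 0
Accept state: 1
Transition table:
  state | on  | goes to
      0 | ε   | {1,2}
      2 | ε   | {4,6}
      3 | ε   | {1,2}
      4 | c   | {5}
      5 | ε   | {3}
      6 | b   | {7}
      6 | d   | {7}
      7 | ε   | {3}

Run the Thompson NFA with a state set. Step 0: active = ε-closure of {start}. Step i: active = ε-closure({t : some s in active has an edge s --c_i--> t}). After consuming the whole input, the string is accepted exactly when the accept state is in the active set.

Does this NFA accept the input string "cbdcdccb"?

initial (ε-close {0}): {0,1,2,4,6}
'c' @ 1: {1,2,3,4,5,6}  ✓accept
'b' @ 2: {1,2,3,4,6,7}  ✓accept
'd' @ 3: {1,2,3,4,6,7}  ✓accept
'c' @ 4: {1,2,3,4,5,6}  ✓accept
'd' @ 5: {1,2,3,4,6,7}  ✓accept
'c' @ 6: {1,2,3,4,5,6}  ✓accept
'c' @ 7: {1,2,3,4,5,6}  ✓accept
'b' @ 8: {1,2,3,4,6,7}  ✓accept
final: {1,2,3,4,6,7}; accept 1 in set

Answer: ACCEPT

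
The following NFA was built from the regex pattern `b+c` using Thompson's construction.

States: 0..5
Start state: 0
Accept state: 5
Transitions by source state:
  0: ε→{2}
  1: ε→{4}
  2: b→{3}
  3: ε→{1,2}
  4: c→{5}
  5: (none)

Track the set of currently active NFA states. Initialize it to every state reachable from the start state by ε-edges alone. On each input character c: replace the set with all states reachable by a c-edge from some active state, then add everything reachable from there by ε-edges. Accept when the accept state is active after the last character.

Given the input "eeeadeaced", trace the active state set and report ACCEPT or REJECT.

Answer: REJECT

Trace:
initial (ε-close {0}): {0,2}
'e' @ 1: {}  — no active states
rest 'eeadeaced' ignored (set empty)
end set {} — state 5 not in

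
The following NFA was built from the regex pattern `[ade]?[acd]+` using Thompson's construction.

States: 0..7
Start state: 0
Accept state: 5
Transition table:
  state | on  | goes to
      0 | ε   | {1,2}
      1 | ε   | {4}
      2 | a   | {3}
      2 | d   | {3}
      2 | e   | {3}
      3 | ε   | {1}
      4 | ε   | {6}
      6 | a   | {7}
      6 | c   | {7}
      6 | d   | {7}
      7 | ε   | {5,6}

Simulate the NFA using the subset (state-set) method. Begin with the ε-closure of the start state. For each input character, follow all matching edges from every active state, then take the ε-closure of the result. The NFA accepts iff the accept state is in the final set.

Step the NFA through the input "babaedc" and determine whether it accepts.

Answer: REJECT

Steps:
S₀ = ε-closure({0}) = {0,1,2,4,6}
'b' @ 1: {}  — no active states
rest 'abaedc' ignored (set empty)
final: {}; accept 5 not in set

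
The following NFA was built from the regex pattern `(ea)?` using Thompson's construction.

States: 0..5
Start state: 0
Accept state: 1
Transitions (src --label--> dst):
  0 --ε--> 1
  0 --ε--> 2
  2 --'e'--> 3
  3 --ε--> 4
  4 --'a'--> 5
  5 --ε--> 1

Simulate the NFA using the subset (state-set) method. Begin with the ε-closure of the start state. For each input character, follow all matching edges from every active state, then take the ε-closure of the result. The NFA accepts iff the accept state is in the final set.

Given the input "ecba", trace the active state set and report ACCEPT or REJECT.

S₀ = ε-closure({0}) = {0,1,2}
'e' @ 1: {3,4}
'c' @ 2: {}  — no active states
rest 'ba' ignored (set empty)
final: {}; accept 1 not in set

Answer: REJECT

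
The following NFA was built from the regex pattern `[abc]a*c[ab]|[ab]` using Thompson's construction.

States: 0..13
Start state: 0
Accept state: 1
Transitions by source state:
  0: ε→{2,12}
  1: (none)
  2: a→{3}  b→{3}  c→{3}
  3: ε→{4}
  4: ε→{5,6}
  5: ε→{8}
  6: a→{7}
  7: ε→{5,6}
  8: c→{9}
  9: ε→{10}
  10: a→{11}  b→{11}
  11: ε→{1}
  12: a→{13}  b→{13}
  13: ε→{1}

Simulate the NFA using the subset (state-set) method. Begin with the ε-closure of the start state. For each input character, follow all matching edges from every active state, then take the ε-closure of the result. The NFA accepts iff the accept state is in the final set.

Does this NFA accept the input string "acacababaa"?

initial (ε-close {0}): {0,2,12}
'a' @ 1: {1,3,4,5,6,8,13}  [accepting]
'c' @ 2: {9,10}
'a' @ 3: {1,11}  [accepting]
'c' @ 4: {}  — no active states
rest 'ababaa' ignored (set empty)
final: {}; accept 1 not in set

Answer: REJECT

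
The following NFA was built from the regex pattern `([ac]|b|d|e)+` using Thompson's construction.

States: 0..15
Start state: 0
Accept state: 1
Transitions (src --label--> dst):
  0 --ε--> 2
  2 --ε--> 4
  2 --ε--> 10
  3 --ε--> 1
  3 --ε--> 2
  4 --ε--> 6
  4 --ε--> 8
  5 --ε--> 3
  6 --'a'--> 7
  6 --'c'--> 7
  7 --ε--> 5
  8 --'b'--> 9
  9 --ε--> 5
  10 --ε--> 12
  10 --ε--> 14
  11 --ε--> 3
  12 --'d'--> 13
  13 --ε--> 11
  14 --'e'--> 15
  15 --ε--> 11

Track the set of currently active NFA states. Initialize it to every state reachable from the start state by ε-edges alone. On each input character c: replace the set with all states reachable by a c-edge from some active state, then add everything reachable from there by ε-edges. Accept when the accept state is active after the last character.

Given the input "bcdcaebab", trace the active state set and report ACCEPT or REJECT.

start: ε-closure({0}) = {0,2,4,6,8,10,12,14}
'b' @ 1: {1,2,3,4,5,6,8,9,10,12,14}  [accepting]
'c' @ 2: {1,2,3,4,5,6,7,8,10,12,14}  [accepting]
'd' @ 3: {1,2,3,4,6,8,10,11,12,13,14}  [accepting]
'c' @ 4: {1,2,3,4,5,6,7,8,10,12,14}  [accepting]
'a' @ 5: {1,2,3,4,5,6,7,8,10,12,14}  [accepting]
'e' @ 6: {1,2,3,4,6,8,10,11,12,14,15}  [accepting]
'b' @ 7: {1,2,3,4,5,6,8,9,10,12,14}  [accepting]
'a' @ 8: {1,2,3,4,5,6,7,8,10,12,14}  [accepting]
'b' @ 9: {1,2,3,4,5,6,8,9,10,12,14}  [accepting]
final: {1,2,3,4,5,6,8,9,10,12,14}; accept 1 in set

Answer: ACCEPT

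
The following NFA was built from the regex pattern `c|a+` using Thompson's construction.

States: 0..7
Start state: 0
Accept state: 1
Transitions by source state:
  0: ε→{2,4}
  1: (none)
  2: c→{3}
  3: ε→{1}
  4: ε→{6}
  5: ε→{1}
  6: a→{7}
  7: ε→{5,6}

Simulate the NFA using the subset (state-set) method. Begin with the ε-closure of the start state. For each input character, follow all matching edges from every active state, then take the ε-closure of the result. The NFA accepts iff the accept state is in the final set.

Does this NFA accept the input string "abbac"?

initial (ε-close {0}): {0,2,4,6}
'a' @ 1: {1,5,6,7}  ✓accept
'b' @ 2: {}  — state set empty
rest 'bac' ignored (set empty)
end set {} — state 1 not in

Answer: REJECT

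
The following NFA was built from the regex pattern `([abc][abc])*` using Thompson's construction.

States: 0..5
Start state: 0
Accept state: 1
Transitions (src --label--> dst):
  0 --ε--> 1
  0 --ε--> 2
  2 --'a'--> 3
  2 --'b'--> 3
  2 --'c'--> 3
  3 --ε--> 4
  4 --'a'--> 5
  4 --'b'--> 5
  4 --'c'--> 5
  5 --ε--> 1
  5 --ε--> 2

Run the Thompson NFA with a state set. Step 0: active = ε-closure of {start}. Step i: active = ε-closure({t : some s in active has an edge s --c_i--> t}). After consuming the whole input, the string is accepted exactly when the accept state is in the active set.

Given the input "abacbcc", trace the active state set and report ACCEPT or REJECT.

initial (ε-close {0}): {0,1,2}
'a' @ 1: {3,4}
'b' @ 2: {1,2,5}  (accept∈set)
'a' @ 3: {3,4}
'c' @ 4: {1,2,5}  (accept∈set)
'b' @ 5: {3,4}
'c' @ 6: {1,2,5}  (accept∈set)
'c' @ 7: {3,4}
after full input: {3,4}  (accept=1 not in)

Answer: REJECT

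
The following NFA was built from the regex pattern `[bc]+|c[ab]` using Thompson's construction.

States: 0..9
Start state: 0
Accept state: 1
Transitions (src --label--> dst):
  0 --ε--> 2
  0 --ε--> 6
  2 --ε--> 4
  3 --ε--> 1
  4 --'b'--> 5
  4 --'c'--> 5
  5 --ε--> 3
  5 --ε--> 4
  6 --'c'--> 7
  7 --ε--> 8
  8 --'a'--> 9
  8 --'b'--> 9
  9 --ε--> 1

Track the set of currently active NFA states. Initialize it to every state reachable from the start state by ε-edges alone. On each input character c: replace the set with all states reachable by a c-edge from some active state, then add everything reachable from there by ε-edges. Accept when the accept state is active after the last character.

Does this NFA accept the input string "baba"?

start: ε-closure({0}) = {0,2,4,6}
'b' @ 1: {1,3,4,5}  [accepting]
'a' @ 2: {}  — state set empty
rest 'ba' ignored (set empty)
after full input: {}  (accept=1 not in)

Answer: REJECT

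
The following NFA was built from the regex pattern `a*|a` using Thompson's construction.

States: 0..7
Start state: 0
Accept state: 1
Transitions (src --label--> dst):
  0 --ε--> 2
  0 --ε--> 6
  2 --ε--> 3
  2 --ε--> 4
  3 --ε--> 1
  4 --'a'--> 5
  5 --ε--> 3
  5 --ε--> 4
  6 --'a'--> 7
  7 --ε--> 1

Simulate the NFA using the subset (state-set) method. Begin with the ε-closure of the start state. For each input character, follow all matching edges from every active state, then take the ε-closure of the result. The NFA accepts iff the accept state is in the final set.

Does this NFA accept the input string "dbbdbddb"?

Answer: REJECT

Derivation:
S₀ = ε-closure({0}) = {0,1,2,3,4,6}
'd' @ 1: {}  — state set empty
rest 'bbdbddb' ignored (set empty)
after full input: {}  (accept=1 not in)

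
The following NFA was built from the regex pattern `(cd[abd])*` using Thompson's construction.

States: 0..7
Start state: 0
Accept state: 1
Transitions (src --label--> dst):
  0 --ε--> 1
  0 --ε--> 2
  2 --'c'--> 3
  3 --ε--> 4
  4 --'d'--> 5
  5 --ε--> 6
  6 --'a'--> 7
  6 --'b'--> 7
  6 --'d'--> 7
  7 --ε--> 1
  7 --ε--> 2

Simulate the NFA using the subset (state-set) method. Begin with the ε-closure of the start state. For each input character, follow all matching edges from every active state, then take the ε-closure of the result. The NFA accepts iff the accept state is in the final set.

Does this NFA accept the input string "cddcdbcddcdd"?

Answer: ACCEPT

Steps:
initial (ε-close {0}): {0,1,2}
'c' @ 1: {3,4}
'd' @ 2: {5,6}
'd' @ 3: {1,2,7}  ✓accept
'c' @ 4: {3,4}
'd' @ 5: {5,6}
'b' @ 6: {1,2,7}  ✓accept
'c' @ 7: {3,4}
'd' @ 8: {5,6}
'd' @ 9: {1,2,7}  ✓accept
'c' @ 10: {3,4}
'd' @ 11: {5,6}
'd' @ 12: {1,2,7}  ✓accept
final: {1,2,7}; accept 1 in set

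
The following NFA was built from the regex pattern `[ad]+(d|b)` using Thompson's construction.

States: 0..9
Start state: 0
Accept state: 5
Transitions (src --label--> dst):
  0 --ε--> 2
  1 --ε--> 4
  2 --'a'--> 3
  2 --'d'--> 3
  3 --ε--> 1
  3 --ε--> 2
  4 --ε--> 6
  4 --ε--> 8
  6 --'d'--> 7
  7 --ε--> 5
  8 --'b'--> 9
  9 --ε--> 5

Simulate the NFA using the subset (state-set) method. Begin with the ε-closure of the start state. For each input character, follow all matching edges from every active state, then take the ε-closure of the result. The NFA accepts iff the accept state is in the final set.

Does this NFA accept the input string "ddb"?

S₀ = ε-closure({0}) = {0,2}
'd' @ 1: {1,2,3,4,6,8}
'd' @ 2: {1,2,3,4,5,6,7,8}  (accept∈set)
'b' @ 3: {5,9}  (accept∈set)
final: {5,9}; accept 5 in set

Answer: ACCEPT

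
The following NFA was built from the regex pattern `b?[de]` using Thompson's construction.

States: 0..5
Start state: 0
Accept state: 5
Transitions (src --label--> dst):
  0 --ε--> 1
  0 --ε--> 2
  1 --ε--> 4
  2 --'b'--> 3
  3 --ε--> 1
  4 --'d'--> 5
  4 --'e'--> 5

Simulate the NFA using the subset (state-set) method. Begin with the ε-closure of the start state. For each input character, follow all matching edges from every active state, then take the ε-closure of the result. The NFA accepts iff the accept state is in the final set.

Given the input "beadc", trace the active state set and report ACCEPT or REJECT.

start: ε-closure({0}) = {0,1,2,4}
'b' @ 1: {1,3,4}
'e' @ 2: {5}  ✓accept
'a' @ 3: {}  — dead — no transitions
rest 'dc' ignored (set empty)
end set {} — state 5 not in

Answer: REJECT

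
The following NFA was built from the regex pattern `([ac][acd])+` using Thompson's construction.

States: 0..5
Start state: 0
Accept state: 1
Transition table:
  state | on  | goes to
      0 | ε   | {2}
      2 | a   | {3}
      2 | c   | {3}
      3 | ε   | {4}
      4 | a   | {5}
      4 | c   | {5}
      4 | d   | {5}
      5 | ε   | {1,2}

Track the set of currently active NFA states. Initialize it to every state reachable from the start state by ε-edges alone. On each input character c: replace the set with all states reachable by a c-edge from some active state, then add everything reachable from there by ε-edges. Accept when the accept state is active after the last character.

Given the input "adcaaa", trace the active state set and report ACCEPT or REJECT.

Answer: ACCEPT

Derivation:
S₀ = ε-closure({0}) = {0,2}
'a' @ 1: {3,4}
'd' @ 2: {1,2,5}  [accepting]
'c' @ 3: {3,4}
'a' @ 4: {1,2,5}  [accepting]
'a' @ 5: {3,4}
'a' @ 6: {1,2,5}  [accepting]
after full input: {1,2,5}  (accept=1 in)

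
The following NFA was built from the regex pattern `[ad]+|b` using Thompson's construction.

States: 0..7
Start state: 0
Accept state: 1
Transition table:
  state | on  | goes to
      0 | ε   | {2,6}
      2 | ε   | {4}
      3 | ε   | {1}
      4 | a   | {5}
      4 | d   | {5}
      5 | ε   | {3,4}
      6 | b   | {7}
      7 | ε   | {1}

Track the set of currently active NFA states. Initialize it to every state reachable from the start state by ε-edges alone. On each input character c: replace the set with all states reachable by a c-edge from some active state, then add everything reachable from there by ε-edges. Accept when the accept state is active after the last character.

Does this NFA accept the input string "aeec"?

start: ε-closure({0}) = {0,2,4,6}
'a' @ 1: {1,3,4,5}  ✓accept
'e' @ 2: {}  — state set empty
rest 'ec' ignored (set empty)
end set {} — state 1 not in

Answer: REJECT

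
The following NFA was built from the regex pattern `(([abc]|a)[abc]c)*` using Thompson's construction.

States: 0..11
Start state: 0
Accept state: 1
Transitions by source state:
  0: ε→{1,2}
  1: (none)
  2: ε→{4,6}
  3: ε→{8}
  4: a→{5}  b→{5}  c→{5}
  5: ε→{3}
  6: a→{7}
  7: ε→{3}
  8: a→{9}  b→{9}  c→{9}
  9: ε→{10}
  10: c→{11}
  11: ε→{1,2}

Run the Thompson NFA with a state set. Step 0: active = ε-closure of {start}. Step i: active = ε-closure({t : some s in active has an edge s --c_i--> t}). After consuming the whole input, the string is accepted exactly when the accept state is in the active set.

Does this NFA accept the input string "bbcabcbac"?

start: ε-closure({0}) = {0,1,2,4,6}
'b' @ 1: {3,5,8}
'b' @ 2: {9,10}
'c' @ 3: {1,2,4,6,11}  ✓accept
'a' @ 4: {3,5,7,8}
'b' @ 5: {9,10}
'c' @ 6: {1,2,4,6,11}  ✓accept
'b' @ 7: {3,5,8}
'a' @ 8: {9,10}
'c' @ 9: {1,2,4,6,11}  ✓accept
end set {1,2,4,6,11} — state 1 in

Answer: ACCEPT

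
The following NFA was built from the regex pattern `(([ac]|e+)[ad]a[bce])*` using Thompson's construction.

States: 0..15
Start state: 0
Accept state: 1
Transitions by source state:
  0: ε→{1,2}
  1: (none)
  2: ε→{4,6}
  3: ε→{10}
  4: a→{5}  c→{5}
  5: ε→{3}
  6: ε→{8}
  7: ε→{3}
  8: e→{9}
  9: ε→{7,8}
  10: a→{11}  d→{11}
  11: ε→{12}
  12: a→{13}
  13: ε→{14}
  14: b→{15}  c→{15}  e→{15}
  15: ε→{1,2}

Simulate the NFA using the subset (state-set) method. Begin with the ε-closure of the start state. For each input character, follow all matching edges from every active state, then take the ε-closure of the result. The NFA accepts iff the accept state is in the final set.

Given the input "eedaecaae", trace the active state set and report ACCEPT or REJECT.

Answer: ACCEPT

Trace:
S₀ = ε-closure({0}) = {0,1,2,4,6,8}
'e' @ 1: {3,7,8,9,10}
'e' @ 2: {3,7,8,9,10}
'd' @ 3: {11,12}
'a' @ 4: {13,14}
'e' @ 5: {1,2,4,6,8,15}  ✓accept
'c' @ 6: {3,5,10}
'a' @ 7: {11,12}
'a' @ 8: {13,14}
'e' @ 9: {1,2,4,6,8,15}  ✓accept
final: {1,2,4,6,8,15}; accept 1 in set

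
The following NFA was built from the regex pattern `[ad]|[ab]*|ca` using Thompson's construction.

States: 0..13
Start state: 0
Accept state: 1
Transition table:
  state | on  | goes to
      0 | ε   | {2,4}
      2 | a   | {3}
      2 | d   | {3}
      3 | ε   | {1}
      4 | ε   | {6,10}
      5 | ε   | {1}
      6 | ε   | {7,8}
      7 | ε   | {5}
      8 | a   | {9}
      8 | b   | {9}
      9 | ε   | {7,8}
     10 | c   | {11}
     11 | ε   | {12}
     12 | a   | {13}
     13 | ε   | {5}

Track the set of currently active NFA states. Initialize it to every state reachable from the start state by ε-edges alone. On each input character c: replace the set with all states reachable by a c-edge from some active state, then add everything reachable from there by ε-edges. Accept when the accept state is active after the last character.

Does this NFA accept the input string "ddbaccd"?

initial (ε-close {0}): {0,1,2,4,5,6,7,8,10}
'd' @ 1: {1,3}  (accept∈set)
'd' @ 2: {}  — no active states
rest 'baccd' ignored (set empty)
end set {} — state 1 not in

Answer: REJECT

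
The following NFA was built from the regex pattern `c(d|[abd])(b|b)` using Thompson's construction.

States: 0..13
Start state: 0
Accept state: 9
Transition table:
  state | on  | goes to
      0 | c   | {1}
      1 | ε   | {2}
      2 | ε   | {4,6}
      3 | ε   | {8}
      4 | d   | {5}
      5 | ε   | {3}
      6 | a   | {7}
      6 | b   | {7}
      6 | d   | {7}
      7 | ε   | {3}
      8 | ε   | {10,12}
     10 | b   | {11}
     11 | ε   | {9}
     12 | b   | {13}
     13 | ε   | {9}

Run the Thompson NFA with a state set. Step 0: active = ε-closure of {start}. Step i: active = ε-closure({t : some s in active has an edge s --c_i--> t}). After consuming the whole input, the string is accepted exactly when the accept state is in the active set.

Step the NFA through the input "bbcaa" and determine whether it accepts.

Answer: REJECT

Derivation:
start: ε-closure({0}) = {0}
'b' @ 1: {}  — state set empty
rest 'bcaa' ignored (set empty)
after full input: {}  (accept=9 not in)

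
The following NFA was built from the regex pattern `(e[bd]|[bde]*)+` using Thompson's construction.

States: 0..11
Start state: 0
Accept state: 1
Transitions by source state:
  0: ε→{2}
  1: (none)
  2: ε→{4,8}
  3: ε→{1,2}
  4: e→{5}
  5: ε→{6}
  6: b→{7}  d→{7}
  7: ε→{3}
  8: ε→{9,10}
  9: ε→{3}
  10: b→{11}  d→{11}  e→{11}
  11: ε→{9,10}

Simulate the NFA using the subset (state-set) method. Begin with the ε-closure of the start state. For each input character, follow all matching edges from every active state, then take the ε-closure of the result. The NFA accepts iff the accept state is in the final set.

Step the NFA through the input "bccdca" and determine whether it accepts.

Answer: REJECT

Derivation:
initial (ε-close {0}): {0,1,2,3,4,8,9,10}
'b' @ 1: {1,2,3,4,8,9,10,11}  [accepting]
'c' @ 2: {}  — no active states
rest 'cdca' ignored (set empty)
end set {} — state 1 not in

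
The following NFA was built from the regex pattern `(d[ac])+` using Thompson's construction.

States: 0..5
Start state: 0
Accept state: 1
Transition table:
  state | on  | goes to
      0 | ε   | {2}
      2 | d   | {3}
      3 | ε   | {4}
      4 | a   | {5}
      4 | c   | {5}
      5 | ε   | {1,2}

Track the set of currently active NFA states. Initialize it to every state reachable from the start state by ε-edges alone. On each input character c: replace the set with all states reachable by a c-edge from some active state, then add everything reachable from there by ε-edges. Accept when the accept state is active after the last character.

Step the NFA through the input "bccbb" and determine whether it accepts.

S₀ = ε-closure({0}) = {0,2}
'b' @ 1: {}  — no active states
rest 'ccbb' ignored (set empty)
end set {} — state 1 not in

Answer: REJECT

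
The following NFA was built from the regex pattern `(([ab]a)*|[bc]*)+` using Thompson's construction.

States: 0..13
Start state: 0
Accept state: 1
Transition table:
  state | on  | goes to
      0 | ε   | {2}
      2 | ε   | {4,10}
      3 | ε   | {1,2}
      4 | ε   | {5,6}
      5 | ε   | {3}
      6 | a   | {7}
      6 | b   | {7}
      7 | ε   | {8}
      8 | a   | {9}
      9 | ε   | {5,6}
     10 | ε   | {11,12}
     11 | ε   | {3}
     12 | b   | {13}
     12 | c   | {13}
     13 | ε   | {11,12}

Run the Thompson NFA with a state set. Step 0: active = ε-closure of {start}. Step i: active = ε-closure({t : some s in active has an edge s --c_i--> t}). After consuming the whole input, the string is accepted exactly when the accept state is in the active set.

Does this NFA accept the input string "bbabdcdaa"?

Answer: REJECT

Steps:
start: ε-closure({0}) = {0,1,2,3,4,5,6,10,11,12}
'b' @ 1: {1,2,3,4,5,6,7,8,10,11,12,13}  ✓accept
'b' @ 2: {1,2,3,4,5,6,7,8,10,11,12,13}  ✓accept
'a' @ 3: {1,2,3,4,5,6,7,8,9,10,11,12}  ✓accept
'b' @ 4: {1,2,3,4,5,6,7,8,10,11,12,13}  ✓accept
'd' @ 5: {}  — no active states
rest 'cdaa' ignored (set empty)
after full input: {}  (accept=1 not in)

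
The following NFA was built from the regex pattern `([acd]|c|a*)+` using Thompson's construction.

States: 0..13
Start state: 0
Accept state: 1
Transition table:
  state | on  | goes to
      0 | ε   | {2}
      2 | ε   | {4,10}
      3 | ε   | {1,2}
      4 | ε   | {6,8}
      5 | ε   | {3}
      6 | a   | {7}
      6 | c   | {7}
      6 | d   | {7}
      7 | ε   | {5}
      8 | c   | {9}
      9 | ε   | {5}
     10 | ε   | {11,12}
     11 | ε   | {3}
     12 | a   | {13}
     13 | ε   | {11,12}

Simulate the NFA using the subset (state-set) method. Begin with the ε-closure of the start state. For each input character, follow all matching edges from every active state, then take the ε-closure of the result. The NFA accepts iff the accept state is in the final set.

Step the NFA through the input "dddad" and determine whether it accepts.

start: ε-closure({0}) = {0,1,2,3,4,6,8,10,11,12}
'd' @ 1: {1,2,3,4,5,6,7,8,10,11,12}  (accept∈set)
'd' @ 2: {1,2,3,4,5,6,7,8,10,11,12}  (accept∈set)
'd' @ 3: {1,2,3,4,5,6,7,8,10,11,12}  (accept∈set)
'a' @ 4: {1,2,3,4,5,6,7,8,10,11,12,13}  (accept∈set)
'd' @ 5: {1,2,3,4,5,6,7,8,10,11,12}  (accept∈set)
after full input: {1,2,3,4,5,6,7,8,10,11,12}  (accept=1 in)

Answer: ACCEPT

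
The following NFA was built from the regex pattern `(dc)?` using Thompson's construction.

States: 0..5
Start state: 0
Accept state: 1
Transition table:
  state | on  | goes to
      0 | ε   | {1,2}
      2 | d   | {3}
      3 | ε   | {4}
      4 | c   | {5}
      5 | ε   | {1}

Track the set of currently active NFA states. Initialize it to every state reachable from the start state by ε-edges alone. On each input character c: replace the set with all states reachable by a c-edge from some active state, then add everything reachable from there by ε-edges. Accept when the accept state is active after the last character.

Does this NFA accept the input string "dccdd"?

Answer: REJECT

Derivation:
S₀ = ε-closure({0}) = {0,1,2}
'd' @ 1: {3,4}
'c' @ 2: {1,5}  ✓accept
'c' @ 3: {}  — no active states
rest 'dd' ignored (set empty)
after full input: {}  (accept=1 not in)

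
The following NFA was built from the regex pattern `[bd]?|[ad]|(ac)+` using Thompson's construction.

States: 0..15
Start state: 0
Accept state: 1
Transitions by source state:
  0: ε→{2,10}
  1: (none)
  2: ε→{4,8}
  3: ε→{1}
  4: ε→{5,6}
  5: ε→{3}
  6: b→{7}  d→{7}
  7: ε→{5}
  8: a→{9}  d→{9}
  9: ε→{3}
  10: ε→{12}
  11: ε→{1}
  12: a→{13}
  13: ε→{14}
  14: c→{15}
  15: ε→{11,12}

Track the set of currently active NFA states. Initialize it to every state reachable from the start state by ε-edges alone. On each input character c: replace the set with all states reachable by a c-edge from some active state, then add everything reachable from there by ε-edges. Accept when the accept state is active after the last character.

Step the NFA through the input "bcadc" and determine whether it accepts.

Answer: REJECT

Derivation:
S₀ = ε-closure({0}) = {0,1,2,3,4,5,6,8,10,12}
'b' @ 1: {1,3,5,7}  (accept∈set)
'c' @ 2: {}  — no active states
rest 'adc' ignored (set empty)
end set {} — state 1 not in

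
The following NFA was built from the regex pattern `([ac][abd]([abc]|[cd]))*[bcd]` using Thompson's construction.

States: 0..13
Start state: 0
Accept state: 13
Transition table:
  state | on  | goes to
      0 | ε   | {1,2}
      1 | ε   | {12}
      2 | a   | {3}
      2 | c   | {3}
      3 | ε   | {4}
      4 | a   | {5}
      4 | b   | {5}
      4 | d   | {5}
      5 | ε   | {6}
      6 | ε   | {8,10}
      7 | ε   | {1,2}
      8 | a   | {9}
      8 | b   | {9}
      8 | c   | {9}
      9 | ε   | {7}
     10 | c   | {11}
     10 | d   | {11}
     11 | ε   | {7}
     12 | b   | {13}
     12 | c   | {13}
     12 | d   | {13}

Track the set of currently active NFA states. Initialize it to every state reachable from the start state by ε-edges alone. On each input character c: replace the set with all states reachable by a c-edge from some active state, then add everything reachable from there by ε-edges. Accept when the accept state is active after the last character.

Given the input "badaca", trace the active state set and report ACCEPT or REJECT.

S₀ = ε-closure({0}) = {0,1,2,12}
'b' @ 1: {13}  ✓accept
'a' @ 2: {}  — no active states
rest 'daca' ignored (set empty)
end set {} — state 13 not in

Answer: REJECT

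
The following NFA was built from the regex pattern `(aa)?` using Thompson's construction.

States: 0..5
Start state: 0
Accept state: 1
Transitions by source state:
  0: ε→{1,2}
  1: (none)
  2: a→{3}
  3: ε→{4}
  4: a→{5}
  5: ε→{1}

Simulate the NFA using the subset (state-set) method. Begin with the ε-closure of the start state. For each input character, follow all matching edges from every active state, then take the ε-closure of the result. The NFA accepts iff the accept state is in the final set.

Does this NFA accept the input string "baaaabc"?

start: ε-closure({0}) = {0,1,2}
'b' @ 1: {}  — state set empty
rest 'aaaabc' ignored (set empty)
after full input: {}  (accept=1 not in)

Answer: REJECT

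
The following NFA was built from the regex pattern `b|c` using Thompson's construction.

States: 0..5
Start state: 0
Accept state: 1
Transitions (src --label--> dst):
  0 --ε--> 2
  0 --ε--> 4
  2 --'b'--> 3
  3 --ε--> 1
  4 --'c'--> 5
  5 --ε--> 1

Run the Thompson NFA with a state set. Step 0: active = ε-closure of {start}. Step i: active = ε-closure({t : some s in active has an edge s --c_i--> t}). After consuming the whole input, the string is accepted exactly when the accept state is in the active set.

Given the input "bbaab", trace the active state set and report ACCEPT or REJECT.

Answer: REJECT

Steps:
start: ε-closure({0}) = {0,2,4}
'b' @ 1: {1,3}  (accept∈set)
'b' @ 2: {}  — dead — no transitions
rest 'aab' ignored (set empty)
end set {} — state 1 not in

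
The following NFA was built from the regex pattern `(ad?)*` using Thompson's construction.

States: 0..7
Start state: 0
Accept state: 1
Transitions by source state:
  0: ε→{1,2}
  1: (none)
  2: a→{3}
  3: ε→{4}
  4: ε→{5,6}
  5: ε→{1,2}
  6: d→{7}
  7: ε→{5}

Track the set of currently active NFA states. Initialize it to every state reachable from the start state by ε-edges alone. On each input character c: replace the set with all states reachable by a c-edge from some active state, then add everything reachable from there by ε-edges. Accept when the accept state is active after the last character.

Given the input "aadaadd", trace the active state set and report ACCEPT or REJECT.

initial (ε-close {0}): {0,1,2}
'a' @ 1: {1,2,3,4,5,6}  ✓accept
'a' @ 2: {1,2,3,4,5,6}  ✓accept
'd' @ 3: {1,2,5,7}  ✓accept
'a' @ 4: {1,2,3,4,5,6}  ✓accept
'a' @ 5: {1,2,3,4,5,6}  ✓accept
'd' @ 6: {1,2,5,7}  ✓accept
'd' @ 7: {}  — dead — no transitions
end set {} — state 1 not in

Answer: REJECT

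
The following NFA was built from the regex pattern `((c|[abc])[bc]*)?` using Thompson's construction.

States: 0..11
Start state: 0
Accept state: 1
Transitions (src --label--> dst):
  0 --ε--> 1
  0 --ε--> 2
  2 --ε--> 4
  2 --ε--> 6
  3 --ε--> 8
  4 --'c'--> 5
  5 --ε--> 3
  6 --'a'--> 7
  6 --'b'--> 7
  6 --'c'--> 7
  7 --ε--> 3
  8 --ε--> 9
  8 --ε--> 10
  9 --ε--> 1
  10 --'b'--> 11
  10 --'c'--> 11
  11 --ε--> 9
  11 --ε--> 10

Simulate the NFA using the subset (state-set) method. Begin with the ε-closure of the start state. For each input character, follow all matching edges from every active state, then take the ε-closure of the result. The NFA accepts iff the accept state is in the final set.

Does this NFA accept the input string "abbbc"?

S₀ = ε-closure({0}) = {0,1,2,4,6}
'a' @ 1: {1,3,7,8,9,10}  ✓accept
'b' @ 2: {1,9,10,11}  ✓accept
'b' @ 3: {1,9,10,11}  ✓accept
'b' @ 4: {1,9,10,11}  ✓accept
'c' @ 5: {1,9,10,11}  ✓accept
final: {1,9,10,11}; accept 1 in set

Answer: ACCEPT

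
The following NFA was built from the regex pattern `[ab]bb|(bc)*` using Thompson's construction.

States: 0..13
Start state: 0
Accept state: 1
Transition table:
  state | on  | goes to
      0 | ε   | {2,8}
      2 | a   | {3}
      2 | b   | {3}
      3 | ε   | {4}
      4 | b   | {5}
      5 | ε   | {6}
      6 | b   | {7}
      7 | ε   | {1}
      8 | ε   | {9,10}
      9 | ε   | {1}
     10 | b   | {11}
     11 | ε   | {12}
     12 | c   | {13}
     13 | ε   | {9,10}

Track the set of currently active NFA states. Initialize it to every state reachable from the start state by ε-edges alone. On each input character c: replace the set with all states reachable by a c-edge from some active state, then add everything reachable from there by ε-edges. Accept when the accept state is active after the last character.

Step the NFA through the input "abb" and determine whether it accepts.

initial (ε-close {0}): {0,1,2,8,9,10}
'a' @ 1: {3,4}
'b' @ 2: {5,6}
'b' @ 3: {1,7}  (accept∈set)
end set {1,7} — state 1 in

Answer: ACCEPT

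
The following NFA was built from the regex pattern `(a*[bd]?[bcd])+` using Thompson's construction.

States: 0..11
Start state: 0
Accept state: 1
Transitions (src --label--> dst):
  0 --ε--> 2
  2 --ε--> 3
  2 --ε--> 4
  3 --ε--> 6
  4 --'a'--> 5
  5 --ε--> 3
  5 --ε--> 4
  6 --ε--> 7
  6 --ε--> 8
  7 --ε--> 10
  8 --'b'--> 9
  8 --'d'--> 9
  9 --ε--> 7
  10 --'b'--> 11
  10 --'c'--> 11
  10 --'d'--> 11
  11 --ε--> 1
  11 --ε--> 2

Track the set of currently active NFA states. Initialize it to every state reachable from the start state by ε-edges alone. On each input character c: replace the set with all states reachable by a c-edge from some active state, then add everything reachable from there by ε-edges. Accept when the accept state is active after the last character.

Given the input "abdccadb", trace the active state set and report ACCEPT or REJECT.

Answer: ACCEPT

Derivation:
S₀ = ε-closure({0}) = {0,2,3,4,6,7,8,10}
'a' @ 1: {3,4,5,6,7,8,10}
'b' @ 2: {1,2,3,4,6,7,8,9,10,11}  ✓accept
'd' @ 3: {1,2,3,4,6,7,8,9,10,11}  ✓accept
'c' @ 4: {1,2,3,4,6,7,8,10,11}  ✓accept
'c' @ 5: {1,2,3,4,6,7,8,10,11}  ✓accept
'a' @ 6: {3,4,5,6,7,8,10}
'd' @ 7: {1,2,3,4,6,7,8,9,10,11}  ✓accept
'b' @ 8: {1,2,3,4,6,7,8,9,10,11}  ✓accept
final: {1,2,3,4,6,7,8,9,10,11}; accept 1 in set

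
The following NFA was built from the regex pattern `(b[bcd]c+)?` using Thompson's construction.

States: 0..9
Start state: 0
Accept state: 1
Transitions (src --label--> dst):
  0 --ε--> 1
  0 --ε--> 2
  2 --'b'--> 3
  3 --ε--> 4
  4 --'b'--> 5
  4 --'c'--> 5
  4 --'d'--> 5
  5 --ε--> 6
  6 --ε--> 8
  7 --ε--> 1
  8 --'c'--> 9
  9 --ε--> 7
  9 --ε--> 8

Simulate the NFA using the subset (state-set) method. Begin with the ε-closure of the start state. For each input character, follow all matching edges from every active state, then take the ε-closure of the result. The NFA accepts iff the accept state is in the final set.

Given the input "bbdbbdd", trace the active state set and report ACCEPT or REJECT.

Answer: REJECT

Trace:
S₀ = ε-closure({0}) = {0,1,2}
'b' @ 1: {3,4}
'b' @ 2: {5,6,8}
'd' @ 3: {}  — no active states
rest 'bbdd' ignored (set empty)
end set {} — state 1 not in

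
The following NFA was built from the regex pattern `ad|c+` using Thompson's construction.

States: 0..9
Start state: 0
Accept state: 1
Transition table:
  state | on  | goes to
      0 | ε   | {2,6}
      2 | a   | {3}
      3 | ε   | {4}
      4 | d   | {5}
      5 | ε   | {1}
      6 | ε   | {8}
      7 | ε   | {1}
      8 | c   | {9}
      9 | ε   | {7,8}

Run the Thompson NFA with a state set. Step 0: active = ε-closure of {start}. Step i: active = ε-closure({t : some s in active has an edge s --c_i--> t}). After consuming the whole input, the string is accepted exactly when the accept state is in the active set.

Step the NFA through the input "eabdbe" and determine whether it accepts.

S₀ = ε-closure({0}) = {0,2,6,8}
'e' @ 1: {}  — dead — no transitions
rest 'abdbe' ignored (set empty)
end set {} — state 1 not in

Answer: REJECT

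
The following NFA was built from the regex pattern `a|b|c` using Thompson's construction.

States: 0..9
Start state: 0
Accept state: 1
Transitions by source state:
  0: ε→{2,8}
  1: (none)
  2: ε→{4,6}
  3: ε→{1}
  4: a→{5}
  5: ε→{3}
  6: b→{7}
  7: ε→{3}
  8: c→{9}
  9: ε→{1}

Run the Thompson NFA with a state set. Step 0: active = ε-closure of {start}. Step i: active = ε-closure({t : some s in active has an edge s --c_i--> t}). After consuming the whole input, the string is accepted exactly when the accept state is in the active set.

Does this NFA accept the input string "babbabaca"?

Answer: REJECT

Derivation:
start: ε-closure({0}) = {0,2,4,6,8}
'b' @ 1: {1,3,7}  (accept∈set)
'a' @ 2: {}  — state set empty
rest 'bbabaca' ignored (set empty)
final: {}; accept 1 not in set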